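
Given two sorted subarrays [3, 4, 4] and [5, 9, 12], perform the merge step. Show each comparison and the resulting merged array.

Merging process:

Compare 3 vs 5: take 3 from left. Merged: [3]
Compare 4 vs 5: take 4 from left. Merged: [3, 4]
Compare 4 vs 5: take 4 from left. Merged: [3, 4, 4]
Append remaining from right: [5, 9, 12]. Merged: [3, 4, 4, 5, 9, 12]

Final merged array: [3, 4, 4, 5, 9, 12]
Total comparisons: 3

The merged array is [3, 4, 4, 5, 9, 12], requiring 3 comparisons. The merge step runs in O(n) time where n is the total number of elements.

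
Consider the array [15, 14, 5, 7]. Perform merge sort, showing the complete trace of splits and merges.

Merge sort trace:

Split: [15, 14, 5, 7] -> [15, 14] and [5, 7]
  Split: [15, 14] -> [15] and [14]
  Merge: [15] + [14] -> [14, 15]
  Split: [5, 7] -> [5] and [7]
  Merge: [5] + [7] -> [5, 7]
Merge: [14, 15] + [5, 7] -> [5, 7, 14, 15]

Final sorted array: [5, 7, 14, 15]

The merge sort proceeds by recursively splitting the array and merging sorted halves.
After all merges, the sorted array is [5, 7, 14, 15].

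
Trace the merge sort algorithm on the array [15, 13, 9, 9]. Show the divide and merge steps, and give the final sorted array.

Merge sort trace:

Split: [15, 13, 9, 9] -> [15, 13] and [9, 9]
  Split: [15, 13] -> [15] and [13]
  Merge: [15] + [13] -> [13, 15]
  Split: [9, 9] -> [9] and [9]
  Merge: [9] + [9] -> [9, 9]
Merge: [13, 15] + [9, 9] -> [9, 9, 13, 15]

Final sorted array: [9, 9, 13, 15]

The merge sort proceeds by recursively splitting the array and merging sorted halves.
After all merges, the sorted array is [9, 9, 13, 15].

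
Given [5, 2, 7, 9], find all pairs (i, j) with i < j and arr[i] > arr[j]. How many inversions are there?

Finding inversions in [5, 2, 7, 9]:

(0, 1): arr[0]=5 > arr[1]=2

Total inversions: 1

The array has 1 inversion(s): (0,1). Each pair (i,j) satisfies i < j and arr[i] > arr[j].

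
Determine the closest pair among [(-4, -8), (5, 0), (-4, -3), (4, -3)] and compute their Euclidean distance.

Computing all pairwise distances among 4 points:

d((-4, -8), (5, 0)) = 12.0416
d((-4, -8), (-4, -3)) = 5.0
d((-4, -8), (4, -3)) = 9.434
d((5, 0), (-4, -3)) = 9.4868
d((5, 0), (4, -3)) = 3.1623 <-- minimum
d((-4, -3), (4, -3)) = 8.0

Closest pair: (5, 0) and (4, -3) with distance 3.1623

The closest pair is (5, 0) and (4, -3) with Euclidean distance 3.1623. For 4 points, brute-force pairwise comparison is shown above. For large n, the divide-and-conquer algorithm (sort by x, recurse on halves, check the dividing strip) achieves O(n log n).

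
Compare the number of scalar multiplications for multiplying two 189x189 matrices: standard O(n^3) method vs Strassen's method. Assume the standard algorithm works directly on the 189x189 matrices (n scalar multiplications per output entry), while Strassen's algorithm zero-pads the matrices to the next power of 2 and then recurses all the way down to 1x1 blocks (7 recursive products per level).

Matrix multiplication for 189x189 matrices:

Strassen's algorithm requires power-of-2 dimensions. Pad 189x189 to 256x256 (next power of 2).

Standard algorithm: 189^3 = 6751269 multiplications
Strassen's algorithm: 7^(log2(256)) = 7^8 = 5764801 multiplications
Savings: 6751269 - 5764801 = 986468 multiplications

Standard: 6751269 multiplications (189^3). Strassen: 5764801 multiplications (7^8, after padding to 256x256). Strassen reduces 8 recursive multiplications to 7 at each level.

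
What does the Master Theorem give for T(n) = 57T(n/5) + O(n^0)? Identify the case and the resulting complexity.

Master Theorem for T(n) = 57T(n/5) + O(n^0):

a = 57, b = 5, c = 0
log_b(a) = log_5(57) = 2.5121

Case 1: c = 0 < log_5(57) = 2.5121
T(n) = O(n^(log_5 57))

For T(n) = 57T(n/5) + O(n^0): log_5(57) = 2.5121. This is Case 1 of the Master Theorem (c < log_b(a), work dominated by leaves), giving O(n^(log_5 57)).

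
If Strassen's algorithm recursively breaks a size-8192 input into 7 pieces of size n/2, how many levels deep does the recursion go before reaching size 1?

For divide and conquer with division factor 2:

Problem sizes at each level:
Level 0: 8192
Level 1: 4096
Level 2: 2048
Level 3: 1024
Level 4: 512
Level 5: 256
Level 6: 128
Level 7: 64
Level 8: 32
Level 9: 16
Level 10: 8
Level 11: 4
Level 12: 2
Level 13: 1

The root is level 0 and the size-1 base case is level 13 (the tree spans levels 0 through 13, i.e. 14 levels counting the root), so the depth is the number of divisions: log_2(8192) = 13

The recursion tree depth is log_2(8192) = 13. At each level, the problem size is divided by 2, so it takes 13 divisions to reduce to a base case of size 1. The algorithm makes 7 recursive calls at each level.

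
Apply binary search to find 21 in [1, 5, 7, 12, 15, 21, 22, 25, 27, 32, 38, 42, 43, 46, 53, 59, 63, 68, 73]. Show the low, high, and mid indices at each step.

Binary search for 21 in [1, 5, 7, 12, 15, 21, 22, 25, 27, 32, 38, 42, 43, 46, 53, 59, 63, 68, 73]:

lo=0, hi=18, mid=9, arr[mid]=32 -> 32 > 21, search left half
lo=0, hi=8, mid=4, arr[mid]=15 -> 15 < 21, search right half
lo=5, hi=8, mid=6, arr[mid]=22 -> 22 > 21, search left half
lo=5, hi=5, mid=5, arr[mid]=21 -> Found target at index 5!

Binary search finds 21 at index 5 after 4 comparisons. The search repeatedly halves the search space by comparing with the middle element.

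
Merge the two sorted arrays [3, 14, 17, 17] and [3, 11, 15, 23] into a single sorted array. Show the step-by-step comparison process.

Merging process:

Compare 3 vs 3: take 3 from left. Merged: [3]
Compare 14 vs 3: take 3 from right. Merged: [3, 3]
Compare 14 vs 11: take 11 from right. Merged: [3, 3, 11]
Compare 14 vs 15: take 14 from left. Merged: [3, 3, 11, 14]
Compare 17 vs 15: take 15 from right. Merged: [3, 3, 11, 14, 15]
Compare 17 vs 23: take 17 from left. Merged: [3, 3, 11, 14, 15, 17]
Compare 17 vs 23: take 17 from left. Merged: [3, 3, 11, 14, 15, 17, 17]
Append remaining from right: [23]. Merged: [3, 3, 11, 14, 15, 17, 17, 23]

Final merged array: [3, 3, 11, 14, 15, 17, 17, 23]
Total comparisons: 7

The merged array is [3, 3, 11, 14, 15, 17, 17, 23], requiring 7 comparisons. The merge step runs in O(n) time where n is the total number of elements.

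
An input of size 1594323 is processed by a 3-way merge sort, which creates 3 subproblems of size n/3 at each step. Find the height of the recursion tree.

For divide and conquer with division factor 3:

Problem sizes at each level:
Level 0: 1594323
Level 1: 531441
Level 2: 177147
Level 3: 59049
Level 4: 19683
Level 5: 6561
Level 6: 2187
Level 7: 729
Level 8: 243
Level 9: 81
Level 10: 27
Level 11: 9
Level 12: 3
Level 13: 1

The root is level 0 and the size-1 base case is level 13 (the tree spans levels 0 through 13, i.e. 14 levels counting the root), so the depth is the number of divisions: log_3(1594323) = 13

The recursion tree depth is log_3(1594323) = 13. At each level, the problem size is divided by 3, so it takes 13 divisions to reduce to a base case of size 1. The algorithm makes 3 recursive calls at each level.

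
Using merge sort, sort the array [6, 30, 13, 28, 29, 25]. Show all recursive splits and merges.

Merge sort trace:

Split: [6, 30, 13, 28, 29, 25] -> [6, 30, 13] and [28, 29, 25]
  Split: [6, 30, 13] -> [6] and [30, 13]
    Split: [30, 13] -> [30] and [13]
    Merge: [30] + [13] -> [13, 30]
  Merge: [6] + [13, 30] -> [6, 13, 30]
  Split: [28, 29, 25] -> [28] and [29, 25]
    Split: [29, 25] -> [29] and [25]
    Merge: [29] + [25] -> [25, 29]
  Merge: [28] + [25, 29] -> [25, 28, 29]
Merge: [6, 13, 30] + [25, 28, 29] -> [6, 13, 25, 28, 29, 30]

Final sorted array: [6, 13, 25, 28, 29, 30]

The merge sort proceeds by recursively splitting the array and merging sorted halves.
After all merges, the sorted array is [6, 13, 25, 28, 29, 30].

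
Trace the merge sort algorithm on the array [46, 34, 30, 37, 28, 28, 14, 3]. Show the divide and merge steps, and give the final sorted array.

Merge sort trace:

Split: [46, 34, 30, 37, 28, 28, 14, 3] -> [46, 34, 30, 37] and [28, 28, 14, 3]
  Split: [46, 34, 30, 37] -> [46, 34] and [30, 37]
    Split: [46, 34] -> [46] and [34]
    Merge: [46] + [34] -> [34, 46]
    Split: [30, 37] -> [30] and [37]
    Merge: [30] + [37] -> [30, 37]
  Merge: [34, 46] + [30, 37] -> [30, 34, 37, 46]
  Split: [28, 28, 14, 3] -> [28, 28] and [14, 3]
    Split: [28, 28] -> [28] and [28]
    Merge: [28] + [28] -> [28, 28]
    Split: [14, 3] -> [14] and [3]
    Merge: [14] + [3] -> [3, 14]
  Merge: [28, 28] + [3, 14] -> [3, 14, 28, 28]
Merge: [30, 34, 37, 46] + [3, 14, 28, 28] -> [3, 14, 28, 28, 30, 34, 37, 46]

Final sorted array: [3, 14, 28, 28, 30, 34, 37, 46]

The merge sort proceeds by recursively splitting the array and merging sorted halves.
After all merges, the sorted array is [3, 14, 28, 28, 30, 34, 37, 46].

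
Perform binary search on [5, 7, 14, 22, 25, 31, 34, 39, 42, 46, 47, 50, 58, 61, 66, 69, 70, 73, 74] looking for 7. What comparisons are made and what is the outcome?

Binary search for 7 in [5, 7, 14, 22, 25, 31, 34, 39, 42, 46, 47, 50, 58, 61, 66, 69, 70, 73, 74]:

lo=0, hi=18, mid=9, arr[mid]=46 -> 46 > 7, search left half
lo=0, hi=8, mid=4, arr[mid]=25 -> 25 > 7, search left half
lo=0, hi=3, mid=1, arr[mid]=7 -> Found target at index 1!

Binary search finds 7 at index 1 after 3 comparisons. The search repeatedly halves the search space by comparing with the middle element.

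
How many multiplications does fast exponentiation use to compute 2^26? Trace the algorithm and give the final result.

Computing 2^26 by squaring (build up from 2^1; each line after the first costs one multiplication):

2^1 = 2
2^2 = (2^1)^2 = 2^2 = 4
2^3 = 2 * 2^2 = 2 * 4 = 8
2^6 = (2^3)^2 = 8^2 = 64
2^12 = (2^6)^2 = 64^2 = 4096
2^13 = 2 * 2^12 = 2 * 4096 = 8192
2^26 = (2^13)^2 = 8192^2 = 67108864

Result: 67108864
Multiplications needed: 6 (6 lines after 2^1)

2^26 = 67108864. Using exponentiation by squaring, this requires 6 multiplications. The key idea: if the exponent is even, square the half-power; if odd, multiply by the base once.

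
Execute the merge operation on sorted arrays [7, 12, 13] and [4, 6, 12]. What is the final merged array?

Merging process:

Compare 7 vs 4: take 4 from right. Merged: [4]
Compare 7 vs 6: take 6 from right. Merged: [4, 6]
Compare 7 vs 12: take 7 from left. Merged: [4, 6, 7]
Compare 12 vs 12: take 12 from left. Merged: [4, 6, 7, 12]
Compare 13 vs 12: take 12 from right. Merged: [4, 6, 7, 12, 12]
Append remaining from left: [13]. Merged: [4, 6, 7, 12, 12, 13]

Final merged array: [4, 6, 7, 12, 12, 13]
Total comparisons: 5

The merged array is [4, 6, 7, 12, 12, 13], requiring 5 comparisons. The merge step runs in O(n) time where n is the total number of elements.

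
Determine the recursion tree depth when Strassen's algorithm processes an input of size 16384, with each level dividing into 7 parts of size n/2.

For divide and conquer with division factor 2:

Problem sizes at each level:
Level 0: 16384
Level 1: 8192
Level 2: 4096
Level 3: 2048
Level 4: 1024
Level 5: 512
Level 6: 256
Level 7: 128
Level 8: 64
Level 9: 32
Level 10: 16
Level 11: 8
Level 12: 4
Level 13: 2
Level 14: 1

The root is level 0 and the size-1 base case is level 14 (the tree spans levels 0 through 14, i.e. 15 levels counting the root), so the depth is the number of divisions: log_2(16384) = 14

The recursion tree depth is log_2(16384) = 14. At each level, the problem size is divided by 2, so it takes 14 divisions to reduce to a base case of size 1. The algorithm makes 7 recursive calls at each level.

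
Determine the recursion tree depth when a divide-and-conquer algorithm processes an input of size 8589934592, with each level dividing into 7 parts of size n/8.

For divide and conquer with division factor 8:

Problem sizes at each level:
Level 0: 8589934592
Level 1: 1073741824
Level 2: 134217728
Level 3: 16777216
Level 4: 2097152
Level 5: 262144
Level 6: 32768
Level 7: 4096
Level 8: 512
Level 9: 64
Level 10: 8
Level 11: 1

The root is level 0 and the size-1 base case is level 11 (the tree spans levels 0 through 11, i.e. 12 levels counting the root), so the depth is the number of divisions: log_8(8589934592) = 11

The recursion tree depth is log_8(8589934592) = 11. At each level, the problem size is divided by 8, so it takes 11 divisions to reduce to a base case of size 1. The algorithm makes 7 recursive calls at each level.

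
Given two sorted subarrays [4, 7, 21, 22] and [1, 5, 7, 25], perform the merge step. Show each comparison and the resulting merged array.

Merging process:

Compare 4 vs 1: take 1 from right. Merged: [1]
Compare 4 vs 5: take 4 from left. Merged: [1, 4]
Compare 7 vs 5: take 5 from right. Merged: [1, 4, 5]
Compare 7 vs 7: take 7 from left. Merged: [1, 4, 5, 7]
Compare 21 vs 7: take 7 from right. Merged: [1, 4, 5, 7, 7]
Compare 21 vs 25: take 21 from left. Merged: [1, 4, 5, 7, 7, 21]
Compare 22 vs 25: take 22 from left. Merged: [1, 4, 5, 7, 7, 21, 22]
Append remaining from right: [25]. Merged: [1, 4, 5, 7, 7, 21, 22, 25]

Final merged array: [1, 4, 5, 7, 7, 21, 22, 25]
Total comparisons: 7

The merged array is [1, 4, 5, 7, 7, 21, 22, 25], requiring 7 comparisons. The merge step runs in O(n) time where n is the total number of elements.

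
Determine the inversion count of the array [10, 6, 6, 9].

Finding inversions in [10, 6, 6, 9]:

(0, 1): arr[0]=10 > arr[1]=6
(0, 2): arr[0]=10 > arr[2]=6
(0, 3): arr[0]=10 > arr[3]=9

Total inversions: 3

The array has 3 inversion(s): (0,1), (0,2), (0,3). Each pair (i,j) satisfies i < j and arr[i] > arr[j].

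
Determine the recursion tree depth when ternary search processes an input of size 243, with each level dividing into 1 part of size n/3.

For divide and conquer with division factor 3:

Problem sizes at each level:
Level 0: 243
Level 1: 81
Level 2: 27
Level 3: 9
Level 4: 3
Level 5: 1

The root is level 0 and the size-1 base case is level 5 (the tree spans levels 0 through 5, i.e. 6 levels counting the root), so the depth is the number of divisions: log_3(243) = 5

The recursion tree depth is log_3(243) = 5. At each level, the problem size is divided by 3, so it takes 5 divisions to reduce to a base case of size 1. The algorithm makes 1 recursive call at each level.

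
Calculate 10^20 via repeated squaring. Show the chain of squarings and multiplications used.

Computing 10^20 by squaring (build up from 10^1; each line after the first costs one multiplication):

10^1 = 10
10^2 = (10^1)^2 = 10^2 = 100
10^4 = (10^2)^2 = 100^2 = 10000
10^5 = 10 * 10^4 = 10 * 10000 = 100000
10^10 = (10^5)^2 = 100000^2 = 10000000000
10^20 = (10^10)^2 = 10000000000^2 = 100000000000000000000

Result: 100000000000000000000
Multiplications needed: 5 (5 lines after 10^1)

10^20 = 100000000000000000000. Using exponentiation by squaring, this requires 5 multiplications. The key idea: if the exponent is even, square the half-power; if odd, multiply by the base once.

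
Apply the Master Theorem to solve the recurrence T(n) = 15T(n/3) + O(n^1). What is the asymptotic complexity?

Master Theorem for T(n) = 15T(n/3) + O(n^1):

a = 15, b = 3, c = 1
log_b(a) = log_3(15) = 2.4650

Case 1: c = 1 < log_3(15) = 2.4650
T(n) = O(n^(log_3 15))

For T(n) = 15T(n/3) + O(n^1): log_3(15) = 2.4650. This is Case 1 of the Master Theorem (c < log_b(a), work dominated by leaves), giving O(n^(log_3 15)).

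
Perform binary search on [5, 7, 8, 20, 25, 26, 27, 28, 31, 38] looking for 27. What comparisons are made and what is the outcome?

Binary search for 27 in [5, 7, 8, 20, 25, 26, 27, 28, 31, 38]:

lo=0, hi=9, mid=4, arr[mid]=25 -> 25 < 27, search right half
lo=5, hi=9, mid=7, arr[mid]=28 -> 28 > 27, search left half
lo=5, hi=6, mid=5, arr[mid]=26 -> 26 < 27, search right half
lo=6, hi=6, mid=6, arr[mid]=27 -> Found target at index 6!

Binary search finds 27 at index 6 after 4 comparisons. The search repeatedly halves the search space by comparing with the middle element.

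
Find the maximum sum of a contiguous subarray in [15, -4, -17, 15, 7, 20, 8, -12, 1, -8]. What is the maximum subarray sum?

Using Kadane's algorithm on [15, -4, -17, 15, 7, 20, 8, -12, 1, -8]:

Scanning through the array:
Position 1 (value -4): max_ending_here = 11, max_so_far = 15
Position 2 (value -17): max_ending_here = -6, max_so_far = 15
Position 3 (value 15): max_ending_here = 15, max_so_far = 15
Position 4 (value 7): max_ending_here = 22, max_so_far = 22
Position 5 (value 20): max_ending_here = 42, max_so_far = 42
Position 6 (value 8): max_ending_here = 50, max_so_far = 50
Position 7 (value -12): max_ending_here = 38, max_so_far = 50
Position 8 (value 1): max_ending_here = 39, max_so_far = 50
Position 9 (value -8): max_ending_here = 31, max_so_far = 50

Maximum subarray: [15, 7, 20, 8]
Maximum sum: 50

The maximum subarray is [15, 7, 20, 8] with sum 50. This subarray runs from index 3 to index 6.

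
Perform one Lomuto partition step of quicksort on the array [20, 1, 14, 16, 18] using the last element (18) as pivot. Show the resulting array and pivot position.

Lomuto partition with pivot = 18:

Initial array: [20, 1, 14, 16, 18]

arr[0]=20 > 18: no swap
arr[1]=1 <= 18: swap with position 0, array becomes [1, 20, 14, 16, 18]
arr[2]=14 <= 18: swap with position 1, array becomes [1, 14, 20, 16, 18]
arr[3]=16 <= 18: swap with position 2, array becomes [1, 14, 16, 20, 18]

Place pivot at position 3: [1, 14, 16, 18, 20]
Pivot position: 3

After partitioning with pivot 18, the array becomes [1, 14, 16, 18, 20]. The pivot is placed at index 3. All elements to the left of the pivot are <= 18, and all elements to the right are > 18.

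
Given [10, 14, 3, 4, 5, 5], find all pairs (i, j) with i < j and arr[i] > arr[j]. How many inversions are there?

Finding inversions in [10, 14, 3, 4, 5, 5]:

(0, 2): arr[0]=10 > arr[2]=3
(0, 3): arr[0]=10 > arr[3]=4
(0, 4): arr[0]=10 > arr[4]=5
(0, 5): arr[0]=10 > arr[5]=5
(1, 2): arr[1]=14 > arr[2]=3
(1, 3): arr[1]=14 > arr[3]=4
(1, 4): arr[1]=14 > arr[4]=5
(1, 5): arr[1]=14 > arr[5]=5

Total inversions: 8

The array has 8 inversion(s): (0,2), (0,3), (0,4), (0,5), (1,2), (1,3), (1,4), (1,5). Each pair (i,j) satisfies i < j and arr[i] > arr[j].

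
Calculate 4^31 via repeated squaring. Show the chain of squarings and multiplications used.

Computing 4^31 by squaring (build up from 4^1; each line after the first costs one multiplication):

4^1 = 4
4^2 = (4^1)^2 = 4^2 = 16
4^3 = 4 * 4^2 = 4 * 16 = 64
4^6 = (4^3)^2 = 64^2 = 4096
4^7 = 4 * 4^6 = 4 * 4096 = 16384
4^14 = (4^7)^2 = 16384^2 = 268435456
4^15 = 4 * 4^14 = 4 * 268435456 = 1073741824
4^30 = (4^15)^2 = 1073741824^2 = 1152921504606846976
4^31 = 4 * 4^30 = 4 * 1152921504606846976 = 4611686018427387904

Result: 4611686018427387904
Multiplications needed: 8 (8 lines after 4^1)

4^31 = 4611686018427387904. Using exponentiation by squaring, this requires 8 multiplications. The key idea: if the exponent is even, square the half-power; if odd, multiply by the base once.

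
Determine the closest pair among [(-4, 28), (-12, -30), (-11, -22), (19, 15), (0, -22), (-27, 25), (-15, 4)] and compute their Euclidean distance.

Computing all pairwise distances among 7 points:

d((-4, 28), (-12, -30)) = 58.5491
d((-4, 28), (-11, -22)) = 50.4876
d((-4, 28), (19, 15)) = 26.4197
d((-4, 28), (0, -22)) = 50.1597
d((-4, 28), (-27, 25)) = 23.1948
d((-4, 28), (-15, 4)) = 26.4008
d((-12, -30), (-11, -22)) = 8.0623 <-- minimum
d((-12, -30), (19, 15)) = 54.6443
d((-12, -30), (0, -22)) = 14.4222
d((-12, -30), (-27, 25)) = 57.0088
d((-12, -30), (-15, 4)) = 34.1321
d((-11, -22), (19, 15)) = 47.634
d((-11, -22), (0, -22)) = 11.0
d((-11, -22), (-27, 25)) = 49.6488
d((-11, -22), (-15, 4)) = 26.3059
d((19, 15), (0, -22)) = 41.5933
d((19, 15), (-27, 25)) = 47.0744
d((19, 15), (-15, 4)) = 35.7351
d((0, -22), (-27, 25)) = 54.2033
d((0, -22), (-15, 4)) = 30.0167
d((-27, 25), (-15, 4)) = 24.1868

Closest pair: (-12, -30) and (-11, -22) with distance 8.0623

The closest pair is (-12, -30) and (-11, -22) with Euclidean distance 8.0623. For 7 points, brute-force pairwise comparison is shown above. For large n, the divide-and-conquer algorithm (sort by x, recurse on halves, check the dividing strip) achieves O(n log n).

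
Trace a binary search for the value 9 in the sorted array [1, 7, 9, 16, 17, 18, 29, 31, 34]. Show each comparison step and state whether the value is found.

Binary search for 9 in [1, 7, 9, 16, 17, 18, 29, 31, 34]:

lo=0, hi=8, mid=4, arr[mid]=17 -> 17 > 9, search left half
lo=0, hi=3, mid=1, arr[mid]=7 -> 7 < 9, search right half
lo=2, hi=3, mid=2, arr[mid]=9 -> Found target at index 2!

Binary search finds 9 at index 2 after 3 comparisons. The search repeatedly halves the search space by comparing with the middle element.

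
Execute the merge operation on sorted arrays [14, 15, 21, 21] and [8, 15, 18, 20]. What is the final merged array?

Merging process:

Compare 14 vs 8: take 8 from right. Merged: [8]
Compare 14 vs 15: take 14 from left. Merged: [8, 14]
Compare 15 vs 15: take 15 from left. Merged: [8, 14, 15]
Compare 21 vs 15: take 15 from right. Merged: [8, 14, 15, 15]
Compare 21 vs 18: take 18 from right. Merged: [8, 14, 15, 15, 18]
Compare 21 vs 20: take 20 from right. Merged: [8, 14, 15, 15, 18, 20]
Append remaining from left: [21, 21]. Merged: [8, 14, 15, 15, 18, 20, 21, 21]

Final merged array: [8, 14, 15, 15, 18, 20, 21, 21]
Total comparisons: 6

The merged array is [8, 14, 15, 15, 18, 20, 21, 21], requiring 6 comparisons. The merge step runs in O(n) time where n is the total number of elements.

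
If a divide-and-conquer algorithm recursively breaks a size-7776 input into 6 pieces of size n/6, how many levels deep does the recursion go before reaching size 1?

For divide and conquer with division factor 6:

Problem sizes at each level:
Level 0: 7776
Level 1: 1296
Level 2: 216
Level 3: 36
Level 4: 6
Level 5: 1

The root is level 0 and the size-1 base case is level 5 (the tree spans levels 0 through 5, i.e. 6 levels counting the root), so the depth is the number of divisions: log_6(7776) = 5

The recursion tree depth is log_6(7776) = 5. At each level, the problem size is divided by 6, so it takes 5 divisions to reduce to a base case of size 1. The algorithm makes 6 recursive calls at each level.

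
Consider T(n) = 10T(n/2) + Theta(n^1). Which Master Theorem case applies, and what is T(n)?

Master Theorem for T(n) = 10T(n/2) + O(n^1):

a = 10, b = 2, c = 1
log_b(a) = log_2(10) = 3.3219

Case 1: c = 1 < log_2(10) = 3.3219
T(n) = O(n^(log_2 10))

For T(n) = 10T(n/2) + O(n^1): log_2(10) = 3.3219. This is Case 1 of the Master Theorem (c < log_b(a), work dominated by leaves), giving O(n^(log_2 10)).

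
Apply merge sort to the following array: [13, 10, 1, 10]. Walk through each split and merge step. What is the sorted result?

Merge sort trace:

Split: [13, 10, 1, 10] -> [13, 10] and [1, 10]
  Split: [13, 10] -> [13] and [10]
  Merge: [13] + [10] -> [10, 13]
  Split: [1, 10] -> [1] and [10]
  Merge: [1] + [10] -> [1, 10]
Merge: [10, 13] + [1, 10] -> [1, 10, 10, 13]

Final sorted array: [1, 10, 10, 13]

The merge sort proceeds by recursively splitting the array and merging sorted halves.
After all merges, the sorted array is [1, 10, 10, 13].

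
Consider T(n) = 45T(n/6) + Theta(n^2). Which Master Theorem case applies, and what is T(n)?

Master Theorem for T(n) = 45T(n/6) + O(n^2):

a = 45, b = 6, c = 2
log_b(a) = log_6(45) = 2.1245

Case 1: c = 2 < log_6(45) = 2.1245
T(n) = O(n^(log_6 45))

For T(n) = 45T(n/6) + O(n^2): log_6(45) = 2.1245. This is Case 1 of the Master Theorem (c < log_b(a), work dominated by leaves), giving O(n^(log_6 45)).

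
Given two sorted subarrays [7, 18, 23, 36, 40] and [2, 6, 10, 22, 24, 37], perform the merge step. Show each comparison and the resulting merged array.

Merging process:

Compare 7 vs 2: take 2 from right. Merged: [2]
Compare 7 vs 6: take 6 from right. Merged: [2, 6]
Compare 7 vs 10: take 7 from left. Merged: [2, 6, 7]
Compare 18 vs 10: take 10 from right. Merged: [2, 6, 7, 10]
Compare 18 vs 22: take 18 from left. Merged: [2, 6, 7, 10, 18]
Compare 23 vs 22: take 22 from right. Merged: [2, 6, 7, 10, 18, 22]
Compare 23 vs 24: take 23 from left. Merged: [2, 6, 7, 10, 18, 22, 23]
Compare 36 vs 24: take 24 from right. Merged: [2, 6, 7, 10, 18, 22, 23, 24]
Compare 36 vs 37: take 36 from left. Merged: [2, 6, 7, 10, 18, 22, 23, 24, 36]
Compare 40 vs 37: take 37 from right. Merged: [2, 6, 7, 10, 18, 22, 23, 24, 36, 37]
Append remaining from left: [40]. Merged: [2, 6, 7, 10, 18, 22, 23, 24, 36, 37, 40]

Final merged array: [2, 6, 7, 10, 18, 22, 23, 24, 36, 37, 40]
Total comparisons: 10

The merged array is [2, 6, 7, 10, 18, 22, 23, 24, 36, 37, 40], requiring 10 comparisons. The merge step runs in O(n) time where n is the total number of elements.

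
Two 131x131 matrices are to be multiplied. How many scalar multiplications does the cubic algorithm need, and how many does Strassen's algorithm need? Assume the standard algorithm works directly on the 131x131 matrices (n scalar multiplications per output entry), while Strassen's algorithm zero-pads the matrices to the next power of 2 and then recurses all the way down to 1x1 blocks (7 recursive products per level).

Matrix multiplication for 131x131 matrices:

Strassen's algorithm requires power-of-2 dimensions. Pad 131x131 to 256x256 (next power of 2).

Standard algorithm: 131^3 = 2248091 multiplications
Strassen's algorithm: 7^(log2(256)) = 7^8 = 5764801 multiplications
Difference: 2248091 - 5764801 = -3516710 (Strassen uses MORE here due to padding overhead — for small or just-over-power-of-2 n, padding can outweigh the per-level savings)

Standard: 2248091 multiplications (131^3). Strassen: 5764801 multiplications (7^8, after padding to 256x256). Strassen reduces 8 recursive multiplications to 7 at each level.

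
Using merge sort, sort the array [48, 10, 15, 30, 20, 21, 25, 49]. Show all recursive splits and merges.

Merge sort trace:

Split: [48, 10, 15, 30, 20, 21, 25, 49] -> [48, 10, 15, 30] and [20, 21, 25, 49]
  Split: [48, 10, 15, 30] -> [48, 10] and [15, 30]
    Split: [48, 10] -> [48] and [10]
    Merge: [48] + [10] -> [10, 48]
    Split: [15, 30] -> [15] and [30]
    Merge: [15] + [30] -> [15, 30]
  Merge: [10, 48] + [15, 30] -> [10, 15, 30, 48]
  Split: [20, 21, 25, 49] -> [20, 21] and [25, 49]
    Split: [20, 21] -> [20] and [21]
    Merge: [20] + [21] -> [20, 21]
    Split: [25, 49] -> [25] and [49]
    Merge: [25] + [49] -> [25, 49]
  Merge: [20, 21] + [25, 49] -> [20, 21, 25, 49]
Merge: [10, 15, 30, 48] + [20, 21, 25, 49] -> [10, 15, 20, 21, 25, 30, 48, 49]

Final sorted array: [10, 15, 20, 21, 25, 30, 48, 49]

The merge sort proceeds by recursively splitting the array and merging sorted halves.
After all merges, the sorted array is [10, 15, 20, 21, 25, 30, 48, 49].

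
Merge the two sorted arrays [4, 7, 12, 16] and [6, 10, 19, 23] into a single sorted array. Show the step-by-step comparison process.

Merging process:

Compare 4 vs 6: take 4 from left. Merged: [4]
Compare 7 vs 6: take 6 from right. Merged: [4, 6]
Compare 7 vs 10: take 7 from left. Merged: [4, 6, 7]
Compare 12 vs 10: take 10 from right. Merged: [4, 6, 7, 10]
Compare 12 vs 19: take 12 from left. Merged: [4, 6, 7, 10, 12]
Compare 16 vs 19: take 16 from left. Merged: [4, 6, 7, 10, 12, 16]
Append remaining from right: [19, 23]. Merged: [4, 6, 7, 10, 12, 16, 19, 23]

Final merged array: [4, 6, 7, 10, 12, 16, 19, 23]
Total comparisons: 6

The merged array is [4, 6, 7, 10, 12, 16, 19, 23], requiring 6 comparisons. The merge step runs in O(n) time where n is the total number of elements.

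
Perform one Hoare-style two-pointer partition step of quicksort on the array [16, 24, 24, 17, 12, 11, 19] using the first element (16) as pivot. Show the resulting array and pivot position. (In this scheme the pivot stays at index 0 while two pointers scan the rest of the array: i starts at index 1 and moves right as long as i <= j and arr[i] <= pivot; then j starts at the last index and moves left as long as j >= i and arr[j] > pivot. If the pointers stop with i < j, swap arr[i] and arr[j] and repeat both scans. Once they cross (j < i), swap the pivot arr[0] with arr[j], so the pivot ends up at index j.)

Hoare-style two-pointer partition with pivot = 16:

Initial array: [16, 24, 24, 17, 12, 11, 19]

Pointers start at i = 1, j = 6.
i stops at index 1 (arr[1]=24 > 16), j stops at index 5 (arr[5]=11 <= 16): swap arr[1] and arr[5], array becomes [16, 11, 24, 17, 12, 24, 19]
i stops at index 2 (arr[2]=24 > 16), j stops at index 4 (arr[4]=12 <= 16): swap arr[2] and arr[4], array becomes [16, 11, 12, 17, 24, 24, 19]
i ends at 3, j ends at 2: the pointers have crossed (j < i), so scanning stops.

Swap pivot arr[0] with arr[2] to place pivot at position 2: [12, 11, 16, 17, 24, 24, 19]
Pivot position: 2

After partitioning with pivot 16, the array becomes [12, 11, 16, 17, 24, 24, 19]. The pivot is placed at index 2. All elements to the left of the pivot are <= 16, and all elements to the right are > 16.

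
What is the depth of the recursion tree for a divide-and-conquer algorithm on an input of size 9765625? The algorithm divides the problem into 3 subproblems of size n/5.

For divide and conquer with division factor 5:

Problem sizes at each level:
Level 0: 9765625
Level 1: 1953125
Level 2: 390625
Level 3: 78125
Level 4: 15625
Level 5: 3125
Level 6: 625
Level 7: 125
Level 8: 25
Level 9: 5
Level 10: 1

The root is level 0 and the size-1 base case is level 10 (the tree spans levels 0 through 10, i.e. 11 levels counting the root), so the depth is the number of divisions: log_5(9765625) = 10

The recursion tree depth is log_5(9765625) = 10. At each level, the problem size is divided by 5, so it takes 10 divisions to reduce to a base case of size 1. The algorithm makes 3 recursive calls at each level.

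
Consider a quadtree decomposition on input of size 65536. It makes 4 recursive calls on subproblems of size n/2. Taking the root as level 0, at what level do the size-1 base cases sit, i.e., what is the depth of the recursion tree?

For divide and conquer with division factor 2:

Problem sizes at each level:
Level 0: 65536
Level 1: 32768
Level 2: 16384
Level 3: 8192
Level 4: 4096
Level 5: 2048
Level 6: 1024
Level 7: 512
Level 8: 256
Level 9: 128
Level 10: 64
Level 11: 32
Level 12: 16
Level 13: 8
Level 14: 4
Level 15: 2
Level 16: 1

The root is level 0 and the size-1 base case is level 16 (the tree spans levels 0 through 16, i.e. 17 levels counting the root), so the depth is the number of divisions: log_2(65536) = 16

The recursion tree depth is log_2(65536) = 16. At each level, the problem size is divided by 2, so it takes 16 divisions to reduce to a base case of size 1. The algorithm makes 4 recursive calls at each level.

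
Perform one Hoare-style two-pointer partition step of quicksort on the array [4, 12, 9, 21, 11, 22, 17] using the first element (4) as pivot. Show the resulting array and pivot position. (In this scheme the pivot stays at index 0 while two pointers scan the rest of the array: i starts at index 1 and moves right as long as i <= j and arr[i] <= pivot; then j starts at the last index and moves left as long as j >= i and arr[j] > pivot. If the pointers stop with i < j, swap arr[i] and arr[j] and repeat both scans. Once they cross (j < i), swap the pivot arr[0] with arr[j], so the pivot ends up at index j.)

Hoare-style two-pointer partition with pivot = 4:

Initial array: [4, 12, 9, 21, 11, 22, 17]

Pointers start at i = 1, j = 6.
i ends at 1, j ends at 0: the pointers have crossed (j < i), so scanning stops.

j = 0, so swapping arr[0] with arr[j] leaves the pivot at position 0: [4, 12, 9, 21, 11, 22, 17]
Pivot position: 0

After partitioning with pivot 4, the array becomes [4, 12, 9, 21, 11, 22, 17]. The pivot is placed at index 0. All elements to the left of the pivot are <= 4, and all elements to the right are > 4.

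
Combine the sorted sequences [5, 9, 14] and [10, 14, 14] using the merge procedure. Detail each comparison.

Merging process:

Compare 5 vs 10: take 5 from left. Merged: [5]
Compare 9 vs 10: take 9 from left. Merged: [5, 9]
Compare 14 vs 10: take 10 from right. Merged: [5, 9, 10]
Compare 14 vs 14: take 14 from left. Merged: [5, 9, 10, 14]
Append remaining from right: [14, 14]. Merged: [5, 9, 10, 14, 14, 14]

Final merged array: [5, 9, 10, 14, 14, 14]
Total comparisons: 4

The merged array is [5, 9, 10, 14, 14, 14], requiring 4 comparisons. The merge step runs in O(n) time where n is the total number of elements.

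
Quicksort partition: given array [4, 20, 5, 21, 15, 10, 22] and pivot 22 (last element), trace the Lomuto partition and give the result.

Lomuto partition with pivot = 22:

Initial array: [4, 20, 5, 21, 15, 10, 22]

arr[0]=4 <= 22: swap with position 0, array becomes [4, 20, 5, 21, 15, 10, 22]
arr[1]=20 <= 22: swap with position 1, array becomes [4, 20, 5, 21, 15, 10, 22]
arr[2]=5 <= 22: swap with position 2, array becomes [4, 20, 5, 21, 15, 10, 22]
arr[3]=21 <= 22: swap with position 3, array becomes [4, 20, 5, 21, 15, 10, 22]
arr[4]=15 <= 22: swap with position 4, array becomes [4, 20, 5, 21, 15, 10, 22]
arr[5]=10 <= 22: swap with position 5, array becomes [4, 20, 5, 21, 15, 10, 22]

Place pivot at position 6: [4, 20, 5, 21, 15, 10, 22]
Pivot position: 6

After partitioning with pivot 22, the array becomes [4, 20, 5, 21, 15, 10, 22]. The pivot is placed at index 6. All elements to the left of the pivot are <= 22, and all elements to the right are > 22.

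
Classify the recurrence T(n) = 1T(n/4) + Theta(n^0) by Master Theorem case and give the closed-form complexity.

Master Theorem for T(n) = 1T(n/4) + O(n^0):

a = 1, b = 4, c = 0
log_b(a) = log_4(1) = 0.0000

Case 2: c = 0 = log_4(1) = 0.0000
T(n) = O(n^0 log n) = O(log n)

For T(n) = 1T(n/4) + O(n^0): log_4(1) = 0.0000. This is Case 2 of the Master Theorem (c = log_b(a), equal work at all levels), giving O(log n).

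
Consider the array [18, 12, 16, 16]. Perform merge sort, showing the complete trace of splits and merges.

Merge sort trace:

Split: [18, 12, 16, 16] -> [18, 12] and [16, 16]
  Split: [18, 12] -> [18] and [12]
  Merge: [18] + [12] -> [12, 18]
  Split: [16, 16] -> [16] and [16]
  Merge: [16] + [16] -> [16, 16]
Merge: [12, 18] + [16, 16] -> [12, 16, 16, 18]

Final sorted array: [12, 16, 16, 18]

The merge sort proceeds by recursively splitting the array and merging sorted halves.
After all merges, the sorted array is [12, 16, 16, 18].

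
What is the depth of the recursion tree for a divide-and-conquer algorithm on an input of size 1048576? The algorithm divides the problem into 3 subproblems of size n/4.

For divide and conquer with division factor 4:

Problem sizes at each level:
Level 0: 1048576
Level 1: 262144
Level 2: 65536
Level 3: 16384
Level 4: 4096
Level 5: 1024
Level 6: 256
Level 7: 64
Level 8: 16
Level 9: 4
Level 10: 1

The root is level 0 and the size-1 base case is level 10 (the tree spans levels 0 through 10, i.e. 11 levels counting the root), so the depth is the number of divisions: log_4(1048576) = 10

The recursion tree depth is log_4(1048576) = 10. At each level, the problem size is divided by 4, so it takes 10 divisions to reduce to a base case of size 1. The algorithm makes 3 recursive calls at each level.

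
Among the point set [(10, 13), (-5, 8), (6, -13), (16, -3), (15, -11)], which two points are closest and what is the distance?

Computing all pairwise distances among 5 points:

d((10, 13), (-5, 8)) = 15.8114
d((10, 13), (6, -13)) = 26.3059
d((10, 13), (16, -3)) = 17.088
d((10, 13), (15, -11)) = 24.5153
d((-5, 8), (6, -13)) = 23.7065
d((-5, 8), (16, -3)) = 23.7065
d((-5, 8), (15, -11)) = 27.5862
d((6, -13), (16, -3)) = 14.1421
d((6, -13), (15, -11)) = 9.2195
d((16, -3), (15, -11)) = 8.0623 <-- minimum

Closest pair: (16, -3) and (15, -11) with distance 8.0623

The closest pair is (16, -3) and (15, -11) with Euclidean distance 8.0623. For 5 points, brute-force pairwise comparison is shown above. For large n, the divide-and-conquer algorithm (sort by x, recurse on halves, check the dividing strip) achieves O(n log n).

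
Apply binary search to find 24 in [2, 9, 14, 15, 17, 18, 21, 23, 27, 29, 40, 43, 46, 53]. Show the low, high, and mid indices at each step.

Binary search for 24 in [2, 9, 14, 15, 17, 18, 21, 23, 27, 29, 40, 43, 46, 53]:

lo=0, hi=13, mid=6, arr[mid]=21 -> 21 < 24, search right half
lo=7, hi=13, mid=10, arr[mid]=40 -> 40 > 24, search left half
lo=7, hi=9, mid=8, arr[mid]=27 -> 27 > 24, search left half
lo=7, hi=7, mid=7, arr[mid]=23 -> 23 < 24, search right half
lo=8 > hi=7, target 24 not found

Binary search determines that 24 is not in the array after 4 comparisons. The search space was exhausted without finding the target.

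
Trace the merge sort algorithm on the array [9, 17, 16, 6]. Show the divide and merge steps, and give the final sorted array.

Merge sort trace:

Split: [9, 17, 16, 6] -> [9, 17] and [16, 6]
  Split: [9, 17] -> [9] and [17]
  Merge: [9] + [17] -> [9, 17]
  Split: [16, 6] -> [16] and [6]
  Merge: [16] + [6] -> [6, 16]
Merge: [9, 17] + [6, 16] -> [6, 9, 16, 17]

Final sorted array: [6, 9, 16, 17]

The merge sort proceeds by recursively splitting the array and merging sorted halves.
After all merges, the sorted array is [6, 9, 16, 17].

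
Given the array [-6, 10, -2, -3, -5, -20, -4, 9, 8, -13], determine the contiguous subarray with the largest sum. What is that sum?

Using Kadane's algorithm on [-6, 10, -2, -3, -5, -20, -4, 9, 8, -13]:

Scanning through the array:
Position 1 (value 10): max_ending_here = 10, max_so_far = 10
Position 2 (value -2): max_ending_here = 8, max_so_far = 10
Position 3 (value -3): max_ending_here = 5, max_so_far = 10
Position 4 (value -5): max_ending_here = 0, max_so_far = 10
Position 5 (value -20): max_ending_here = -20, max_so_far = 10
Position 6 (value -4): max_ending_here = -4, max_so_far = 10
Position 7 (value 9): max_ending_here = 9, max_so_far = 10
Position 8 (value 8): max_ending_here = 17, max_so_far = 17
Position 9 (value -13): max_ending_here = 4, max_so_far = 17

Maximum subarray: [9, 8]
Maximum sum: 17

The maximum subarray is [9, 8] with sum 17. This subarray runs from index 7 to index 8.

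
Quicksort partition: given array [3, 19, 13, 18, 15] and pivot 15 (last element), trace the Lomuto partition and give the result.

Lomuto partition with pivot = 15:

Initial array: [3, 19, 13, 18, 15]

arr[0]=3 <= 15: swap with position 0, array becomes [3, 19, 13, 18, 15]
arr[1]=19 > 15: no swap
arr[2]=13 <= 15: swap with position 1, array becomes [3, 13, 19, 18, 15]
arr[3]=18 > 15: no swap

Place pivot at position 2: [3, 13, 15, 18, 19]
Pivot position: 2

After partitioning with pivot 15, the array becomes [3, 13, 15, 18, 19]. The pivot is placed at index 2. All elements to the left of the pivot are <= 15, and all elements to the right are > 15.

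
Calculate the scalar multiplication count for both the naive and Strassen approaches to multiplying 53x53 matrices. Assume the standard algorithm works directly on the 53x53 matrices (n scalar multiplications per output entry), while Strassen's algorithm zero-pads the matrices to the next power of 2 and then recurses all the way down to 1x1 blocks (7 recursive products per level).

Matrix multiplication for 53x53 matrices:

Strassen's algorithm requires power-of-2 dimensions. Pad 53x53 to 64x64 (next power of 2).

Standard algorithm: 53^3 = 148877 multiplications
Strassen's algorithm: 7^(log2(64)) = 7^6 = 117649 multiplications
Savings: 148877 - 117649 = 31228 multiplications

Standard: 148877 multiplications (53^3). Strassen: 117649 multiplications (7^6, after padding to 64x64). Strassen reduces 8 recursive multiplications to 7 at each level.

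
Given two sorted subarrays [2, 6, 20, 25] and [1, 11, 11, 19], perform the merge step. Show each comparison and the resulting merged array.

Merging process:

Compare 2 vs 1: take 1 from right. Merged: [1]
Compare 2 vs 11: take 2 from left. Merged: [1, 2]
Compare 6 vs 11: take 6 from left. Merged: [1, 2, 6]
Compare 20 vs 11: take 11 from right. Merged: [1, 2, 6, 11]
Compare 20 vs 11: take 11 from right. Merged: [1, 2, 6, 11, 11]
Compare 20 vs 19: take 19 from right. Merged: [1, 2, 6, 11, 11, 19]
Append remaining from left: [20, 25]. Merged: [1, 2, 6, 11, 11, 19, 20, 25]

Final merged array: [1, 2, 6, 11, 11, 19, 20, 25]
Total comparisons: 6

The merged array is [1, 2, 6, 11, 11, 19, 20, 25], requiring 6 comparisons. The merge step runs in O(n) time where n is the total number of elements.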